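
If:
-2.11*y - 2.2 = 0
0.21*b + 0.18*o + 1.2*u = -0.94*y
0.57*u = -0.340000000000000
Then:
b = 8.07563933530509 - 0.857142857142857*o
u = -0.60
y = -1.04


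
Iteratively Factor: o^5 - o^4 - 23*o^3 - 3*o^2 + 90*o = (o - 5)*(o^4 + 4*o^3 - 3*o^2 - 18*o) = (o - 5)*(o + 3)*(o^3 + o^2 - 6*o) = o*(o - 5)*(o + 3)*(o^2 + o - 6) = o*(o - 5)*(o + 3)^2*(o - 2)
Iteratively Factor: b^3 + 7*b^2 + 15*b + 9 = (b + 3)*(b^2 + 4*b + 3) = (b + 3)^2*(b + 1)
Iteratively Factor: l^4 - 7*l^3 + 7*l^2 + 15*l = (l + 1)*(l^3 - 8*l^2 + 15*l) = l*(l + 1)*(l^2 - 8*l + 15) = l*(l - 3)*(l + 1)*(l - 5)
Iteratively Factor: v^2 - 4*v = (v)*(v - 4)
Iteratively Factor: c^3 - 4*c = (c + 2)*(c^2 - 2*c) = c*(c + 2)*(c - 2)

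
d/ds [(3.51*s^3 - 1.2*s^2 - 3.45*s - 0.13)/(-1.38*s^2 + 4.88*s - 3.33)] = (-4.8438*s^4 + 34.2576*s^3 - 45.6819*s^2 + 7.6332*s + 12.1229)/(1.9044*s^4 - 13.4688*s^3 + 33.0052*s^2 - 32.5008*s + 11.0889)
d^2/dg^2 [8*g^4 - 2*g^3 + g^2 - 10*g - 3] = 96*g^2 - 12*g + 2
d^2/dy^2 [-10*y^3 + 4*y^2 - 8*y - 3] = 8 - 60*y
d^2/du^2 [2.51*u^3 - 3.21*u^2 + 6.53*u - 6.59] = 15.06*u - 6.42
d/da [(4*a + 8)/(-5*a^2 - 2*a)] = 4*(5*a^2 + 20*a + 4)/(a^2*(25*a^2 + 20*a + 4))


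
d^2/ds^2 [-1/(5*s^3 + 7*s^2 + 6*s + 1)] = 2*((15*s + 7)*(5*s^3 + 7*s^2 + 6*s + 1) - (15*s^2 + 14*s + 6)^2)/(5*s^3 + 7*s^2 + 6*s + 1)^3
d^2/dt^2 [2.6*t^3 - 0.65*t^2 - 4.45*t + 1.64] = 15.6*t - 1.3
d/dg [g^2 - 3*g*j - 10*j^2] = 2*g - 3*j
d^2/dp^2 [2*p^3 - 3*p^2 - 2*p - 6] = 12*p - 6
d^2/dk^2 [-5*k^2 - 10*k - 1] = -10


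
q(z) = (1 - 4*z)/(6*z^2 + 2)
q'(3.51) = 0.04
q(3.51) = -0.17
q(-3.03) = 0.23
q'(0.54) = -0.53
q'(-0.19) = -0.99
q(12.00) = -0.05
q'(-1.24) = 0.35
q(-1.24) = 0.53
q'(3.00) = 0.05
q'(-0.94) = 0.46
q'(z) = -12*z*(1 - 4*z)/(6*z^2 + 2)^2 - 4/(6*z^2 + 2)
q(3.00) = -0.20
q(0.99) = -0.38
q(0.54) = -0.31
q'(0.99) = 0.06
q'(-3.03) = 0.08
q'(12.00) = 0.00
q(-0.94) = 0.65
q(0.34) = -0.13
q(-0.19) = 0.79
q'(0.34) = -1.28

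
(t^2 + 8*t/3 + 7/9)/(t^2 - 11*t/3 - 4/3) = (t + 7/3)/(t - 4)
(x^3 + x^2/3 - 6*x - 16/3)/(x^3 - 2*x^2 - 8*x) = (3*x^2 - 5*x - 8)/(3*x*(x - 4))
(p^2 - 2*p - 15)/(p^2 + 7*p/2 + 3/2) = 2*(p - 5)/(2*p + 1)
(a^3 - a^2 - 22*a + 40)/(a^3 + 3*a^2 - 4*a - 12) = (a^2 + a - 20)/(a^2 + 5*a + 6)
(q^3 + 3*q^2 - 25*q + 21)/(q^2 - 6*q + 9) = (q^2 + 6*q - 7)/(q - 3)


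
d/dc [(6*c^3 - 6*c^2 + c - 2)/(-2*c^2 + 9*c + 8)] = 2*(-6*c^4 + 54*c^3 + 46*c^2 - 52*c + 13)/(4*c^4 - 36*c^3 + 49*c^2 + 144*c + 64)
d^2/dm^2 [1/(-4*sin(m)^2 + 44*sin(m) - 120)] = (4*sin(m)^4 - 33*sin(m)^3 - 5*sin(m)^2 + 396*sin(m) - 182)/(4*(sin(m)^2 - 11*sin(m) + 30)^3)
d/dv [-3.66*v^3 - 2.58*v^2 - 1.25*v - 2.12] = -10.98*v^2 - 5.16*v - 1.25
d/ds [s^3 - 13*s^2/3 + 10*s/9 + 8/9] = 3*s^2 - 26*s/3 + 10/9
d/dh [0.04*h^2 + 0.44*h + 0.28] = 0.08*h + 0.44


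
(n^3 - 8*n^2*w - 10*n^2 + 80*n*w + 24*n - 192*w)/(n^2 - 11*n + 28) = (n^2 - 8*n*w - 6*n + 48*w)/(n - 7)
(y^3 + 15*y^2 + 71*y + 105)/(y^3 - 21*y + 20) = (y^2 + 10*y + 21)/(y^2 - 5*y + 4)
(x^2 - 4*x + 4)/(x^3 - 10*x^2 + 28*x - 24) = 1/(x - 6)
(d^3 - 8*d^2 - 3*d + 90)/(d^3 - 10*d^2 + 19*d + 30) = (d + 3)/(d + 1)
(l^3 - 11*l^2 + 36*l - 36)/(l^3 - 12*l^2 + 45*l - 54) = (l - 2)/(l - 3)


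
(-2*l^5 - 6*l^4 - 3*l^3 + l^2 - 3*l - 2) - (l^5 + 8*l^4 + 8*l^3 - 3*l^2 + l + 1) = -3*l^5 - 14*l^4 - 11*l^3 + 4*l^2 - 4*l - 3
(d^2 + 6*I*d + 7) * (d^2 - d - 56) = d^4 - d^3 + 6*I*d^3 - 49*d^2 - 6*I*d^2 - 7*d - 336*I*d - 392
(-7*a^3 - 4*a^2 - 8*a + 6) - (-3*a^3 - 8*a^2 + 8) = -4*a^3 + 4*a^2 - 8*a - 2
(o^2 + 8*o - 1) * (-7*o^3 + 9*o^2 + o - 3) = -7*o^5 - 47*o^4 + 80*o^3 - 4*o^2 - 25*o + 3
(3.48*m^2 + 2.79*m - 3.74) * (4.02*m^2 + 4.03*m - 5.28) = 13.9896*m^4 + 25.2402*m^3 - 22.1655*m^2 - 29.8034*m + 19.7472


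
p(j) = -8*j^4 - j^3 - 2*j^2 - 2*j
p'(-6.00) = 6826.00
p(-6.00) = -10212.00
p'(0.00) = -2.00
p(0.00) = 0.00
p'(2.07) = -306.97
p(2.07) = -168.46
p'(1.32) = -86.11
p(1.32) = -32.71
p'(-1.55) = 116.16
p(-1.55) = -44.16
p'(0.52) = -9.39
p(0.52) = -2.31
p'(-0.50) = 3.25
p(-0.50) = 0.12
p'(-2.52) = 501.13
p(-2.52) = -314.28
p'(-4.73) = 3336.16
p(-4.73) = -3933.84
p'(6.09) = -7365.35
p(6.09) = -11316.44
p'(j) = -32*j^3 - 3*j^2 - 4*j - 2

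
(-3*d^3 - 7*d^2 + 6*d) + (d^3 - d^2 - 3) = -2*d^3 - 8*d^2 + 6*d - 3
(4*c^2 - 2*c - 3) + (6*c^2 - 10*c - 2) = 10*c^2 - 12*c - 5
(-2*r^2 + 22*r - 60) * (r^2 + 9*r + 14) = -2*r^4 + 4*r^3 + 110*r^2 - 232*r - 840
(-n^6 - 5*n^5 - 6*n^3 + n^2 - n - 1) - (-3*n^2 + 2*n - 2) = -n^6 - 5*n^5 - 6*n^3 + 4*n^2 - 3*n + 1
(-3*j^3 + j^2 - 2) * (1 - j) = 3*j^4 - 4*j^3 + j^2 + 2*j - 2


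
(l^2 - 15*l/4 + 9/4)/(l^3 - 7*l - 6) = (l - 3/4)/(l^2 + 3*l + 2)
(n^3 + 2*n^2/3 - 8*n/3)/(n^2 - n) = (3*n^2 + 2*n - 8)/(3*(n - 1))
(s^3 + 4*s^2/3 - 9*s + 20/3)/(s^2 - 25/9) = 3*(s^2 + 3*s - 4)/(3*s + 5)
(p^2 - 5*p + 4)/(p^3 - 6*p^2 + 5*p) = (p - 4)/(p*(p - 5))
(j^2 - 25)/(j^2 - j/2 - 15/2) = 2*(25 - j^2)/(-2*j^2 + j + 15)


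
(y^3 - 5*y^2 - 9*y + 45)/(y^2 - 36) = (y^3 - 5*y^2 - 9*y + 45)/(y^2 - 36)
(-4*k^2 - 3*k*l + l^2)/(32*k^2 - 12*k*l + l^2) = (-k - l)/(8*k - l)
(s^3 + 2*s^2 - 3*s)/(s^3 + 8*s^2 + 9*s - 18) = s/(s + 6)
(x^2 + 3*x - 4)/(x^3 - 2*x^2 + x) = (x + 4)/(x*(x - 1))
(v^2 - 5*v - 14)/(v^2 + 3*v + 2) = (v - 7)/(v + 1)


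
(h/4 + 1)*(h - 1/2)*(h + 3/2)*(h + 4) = h^4/4 + 9*h^3/4 + 93*h^2/16 + 5*h/2 - 3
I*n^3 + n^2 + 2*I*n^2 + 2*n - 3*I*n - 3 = (n + 3)*(n - I)*(I*n - I)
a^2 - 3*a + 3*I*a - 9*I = (a - 3)*(a + 3*I)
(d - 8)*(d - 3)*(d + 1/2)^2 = d^4 - 10*d^3 + 53*d^2/4 + 85*d/4 + 6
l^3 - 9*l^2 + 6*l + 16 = (l - 8)*(l - 2)*(l + 1)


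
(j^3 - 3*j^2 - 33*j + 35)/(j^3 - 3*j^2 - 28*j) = (j^2 + 4*j - 5)/(j*(j + 4))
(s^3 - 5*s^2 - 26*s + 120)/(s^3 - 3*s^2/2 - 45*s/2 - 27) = 2*(s^2 + s - 20)/(2*s^2 + 9*s + 9)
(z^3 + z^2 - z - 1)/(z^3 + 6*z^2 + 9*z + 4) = (z - 1)/(z + 4)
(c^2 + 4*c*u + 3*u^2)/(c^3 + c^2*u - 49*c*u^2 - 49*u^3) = (-c - 3*u)/(-c^2 + 49*u^2)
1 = 1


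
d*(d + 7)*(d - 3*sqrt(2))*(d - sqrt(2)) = d^4 - 4*sqrt(2)*d^3 + 7*d^3 - 28*sqrt(2)*d^2 + 6*d^2 + 42*d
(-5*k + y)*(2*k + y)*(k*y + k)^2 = -10*k^4*y^2 - 20*k^4*y - 10*k^4 - 3*k^3*y^3 - 6*k^3*y^2 - 3*k^3*y + k^2*y^4 + 2*k^2*y^3 + k^2*y^2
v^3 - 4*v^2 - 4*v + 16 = (v - 4)*(v - 2)*(v + 2)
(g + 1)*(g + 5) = g^2 + 6*g + 5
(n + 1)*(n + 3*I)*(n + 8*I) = n^3 + n^2 + 11*I*n^2 - 24*n + 11*I*n - 24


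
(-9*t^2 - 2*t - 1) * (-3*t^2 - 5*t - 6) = 27*t^4 + 51*t^3 + 67*t^2 + 17*t + 6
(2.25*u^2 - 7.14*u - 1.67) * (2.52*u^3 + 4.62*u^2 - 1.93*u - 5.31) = 5.67*u^5 - 7.5978*u^4 - 41.5377*u^3 - 5.8827*u^2 + 41.1365*u + 8.8677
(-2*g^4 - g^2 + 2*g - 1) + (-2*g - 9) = -2*g^4 - g^2 - 10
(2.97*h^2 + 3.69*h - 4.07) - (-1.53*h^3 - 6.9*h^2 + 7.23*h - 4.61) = 1.53*h^3 + 9.87*h^2 - 3.54*h + 0.54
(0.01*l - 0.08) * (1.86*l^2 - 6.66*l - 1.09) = 0.0186*l^3 - 0.2154*l^2 + 0.5219*l + 0.0872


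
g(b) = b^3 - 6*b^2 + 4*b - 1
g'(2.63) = -6.81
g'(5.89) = 37.40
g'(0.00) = 4.00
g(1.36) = -4.14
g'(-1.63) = 31.53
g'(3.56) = -0.70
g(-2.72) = -76.39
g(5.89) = 18.74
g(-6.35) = -524.38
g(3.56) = -17.68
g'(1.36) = -6.77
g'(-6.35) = 201.17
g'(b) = 3*b^2 - 12*b + 4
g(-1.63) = -27.79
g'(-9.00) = 355.00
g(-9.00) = -1252.00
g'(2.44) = -7.42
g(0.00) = -1.00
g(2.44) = -12.43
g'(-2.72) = 58.84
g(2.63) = -13.79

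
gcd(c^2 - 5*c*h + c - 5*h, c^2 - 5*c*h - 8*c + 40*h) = c - 5*h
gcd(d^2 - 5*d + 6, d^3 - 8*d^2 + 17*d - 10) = d - 2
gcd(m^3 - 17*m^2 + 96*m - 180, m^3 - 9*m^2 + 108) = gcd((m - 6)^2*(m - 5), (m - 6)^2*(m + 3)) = m^2 - 12*m + 36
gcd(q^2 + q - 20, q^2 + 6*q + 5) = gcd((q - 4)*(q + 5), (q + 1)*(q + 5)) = q + 5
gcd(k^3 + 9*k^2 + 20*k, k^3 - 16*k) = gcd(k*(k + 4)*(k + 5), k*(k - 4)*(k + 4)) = k^2 + 4*k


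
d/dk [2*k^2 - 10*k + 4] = 4*k - 10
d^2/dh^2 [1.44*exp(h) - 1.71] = 1.44*exp(h)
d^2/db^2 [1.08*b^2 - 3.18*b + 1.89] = 2.16000000000000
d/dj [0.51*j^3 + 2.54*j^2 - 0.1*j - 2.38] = 1.53*j^2 + 5.08*j - 0.1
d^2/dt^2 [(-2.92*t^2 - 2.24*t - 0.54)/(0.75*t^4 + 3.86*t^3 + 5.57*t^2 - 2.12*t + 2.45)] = (-9.855*t^8 - 65.8404*t^7 - 172.448864*t^6 - 359.008824*t^5 - 462.08466*t^4 + 41.9814880000001*t^3 + 431.190732*t^2 + 252.308856*t - 48.439452)/(0.421875*t^12 + 6.51375*t^11 + 42.923475*t^10 + 150.685856*t^9 + 286.088316*t^8 + 253.925586*t^7 + 80.3598590000001*t^6 + 147.406728*t^5 + 196.347024*t^4 - 113.602658*t^3 + 133.335615*t^2 - 38.1759*t + 14.706125)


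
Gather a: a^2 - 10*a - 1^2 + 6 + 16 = a^2 - 10*a + 21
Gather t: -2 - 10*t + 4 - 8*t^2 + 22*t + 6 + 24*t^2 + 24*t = 16*t^2 + 36*t + 8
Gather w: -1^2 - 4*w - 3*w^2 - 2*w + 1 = -3*w^2 - 6*w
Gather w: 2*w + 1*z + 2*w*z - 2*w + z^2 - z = 2*w*z + z^2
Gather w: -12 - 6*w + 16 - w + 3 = 7 - 7*w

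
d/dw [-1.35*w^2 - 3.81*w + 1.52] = -2.7*w - 3.81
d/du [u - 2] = 1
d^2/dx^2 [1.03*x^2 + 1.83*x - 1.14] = 2.06000000000000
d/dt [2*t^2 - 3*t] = 4*t - 3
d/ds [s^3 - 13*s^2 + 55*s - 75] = 3*s^2 - 26*s + 55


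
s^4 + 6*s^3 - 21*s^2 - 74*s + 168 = (s - 3)*(s - 2)*(s + 4)*(s + 7)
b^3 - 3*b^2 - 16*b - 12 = (b - 6)*(b + 1)*(b + 2)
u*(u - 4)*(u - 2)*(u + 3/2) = u^4 - 9*u^3/2 - u^2 + 12*u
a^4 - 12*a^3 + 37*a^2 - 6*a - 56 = (a - 7)*(a - 4)*(a - 2)*(a + 1)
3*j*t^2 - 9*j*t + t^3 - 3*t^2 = t*(3*j + t)*(t - 3)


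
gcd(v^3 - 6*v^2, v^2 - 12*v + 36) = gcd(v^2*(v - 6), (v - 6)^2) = v - 6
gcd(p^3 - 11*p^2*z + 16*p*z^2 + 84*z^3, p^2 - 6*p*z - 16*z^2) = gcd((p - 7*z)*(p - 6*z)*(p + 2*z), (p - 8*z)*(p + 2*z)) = p + 2*z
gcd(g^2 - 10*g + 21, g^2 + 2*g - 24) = 1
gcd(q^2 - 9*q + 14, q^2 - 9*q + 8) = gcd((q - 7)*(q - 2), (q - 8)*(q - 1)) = 1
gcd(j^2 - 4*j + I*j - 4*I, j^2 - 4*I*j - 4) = 1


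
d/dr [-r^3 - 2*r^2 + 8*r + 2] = -3*r^2 - 4*r + 8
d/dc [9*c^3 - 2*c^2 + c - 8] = 27*c^2 - 4*c + 1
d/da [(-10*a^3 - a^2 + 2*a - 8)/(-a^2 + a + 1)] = (10*a^4 - 20*a^3 - 29*a^2 - 18*a + 10)/(a^4 - 2*a^3 - a^2 + 2*a + 1)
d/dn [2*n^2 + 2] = 4*n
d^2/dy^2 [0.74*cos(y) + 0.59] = -0.74*cos(y)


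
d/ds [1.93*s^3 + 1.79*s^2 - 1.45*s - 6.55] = 5.79*s^2 + 3.58*s - 1.45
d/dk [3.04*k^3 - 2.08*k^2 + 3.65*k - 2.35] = 9.12*k^2 - 4.16*k + 3.65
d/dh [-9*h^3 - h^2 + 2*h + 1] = -27*h^2 - 2*h + 2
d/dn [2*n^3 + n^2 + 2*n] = 6*n^2 + 2*n + 2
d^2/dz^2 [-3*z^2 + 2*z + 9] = -6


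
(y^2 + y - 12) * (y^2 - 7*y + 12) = y^4 - 6*y^3 - 7*y^2 + 96*y - 144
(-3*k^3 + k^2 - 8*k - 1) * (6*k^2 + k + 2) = -18*k^5 + 3*k^4 - 53*k^3 - 12*k^2 - 17*k - 2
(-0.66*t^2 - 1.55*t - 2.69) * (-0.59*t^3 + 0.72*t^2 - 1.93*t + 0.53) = 0.3894*t^5 + 0.4393*t^4 + 1.7449*t^3 + 0.7049*t^2 + 4.3702*t - 1.4257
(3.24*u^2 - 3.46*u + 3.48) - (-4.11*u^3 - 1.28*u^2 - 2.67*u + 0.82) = 4.11*u^3 + 4.52*u^2 - 0.79*u + 2.66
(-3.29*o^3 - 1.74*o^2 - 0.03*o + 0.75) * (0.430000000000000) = -1.4147*o^3 - 0.7482*o^2 - 0.0129*o + 0.3225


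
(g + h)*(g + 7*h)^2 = g^3 + 15*g^2*h + 63*g*h^2 + 49*h^3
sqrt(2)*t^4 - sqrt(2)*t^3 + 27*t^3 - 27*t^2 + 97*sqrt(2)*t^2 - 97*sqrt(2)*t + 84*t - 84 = (t - 1)*(t + 6*sqrt(2))*(t + 7*sqrt(2))*(sqrt(2)*t + 1)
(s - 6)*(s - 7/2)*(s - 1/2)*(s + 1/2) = s^4 - 19*s^3/2 + 83*s^2/4 + 19*s/8 - 21/4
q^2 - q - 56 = (q - 8)*(q + 7)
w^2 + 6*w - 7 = (w - 1)*(w + 7)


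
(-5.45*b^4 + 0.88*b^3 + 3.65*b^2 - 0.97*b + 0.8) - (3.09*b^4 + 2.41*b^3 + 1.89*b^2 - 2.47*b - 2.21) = -8.54*b^4 - 1.53*b^3 + 1.76*b^2 + 1.5*b + 3.01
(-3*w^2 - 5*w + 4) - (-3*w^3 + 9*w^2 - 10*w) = 3*w^3 - 12*w^2 + 5*w + 4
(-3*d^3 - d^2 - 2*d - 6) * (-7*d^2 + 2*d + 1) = 21*d^5 + d^4 + 9*d^3 + 37*d^2 - 14*d - 6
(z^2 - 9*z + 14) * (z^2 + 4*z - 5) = z^4 - 5*z^3 - 27*z^2 + 101*z - 70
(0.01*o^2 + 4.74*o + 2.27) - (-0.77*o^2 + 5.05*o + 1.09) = 0.78*o^2 - 0.31*o + 1.18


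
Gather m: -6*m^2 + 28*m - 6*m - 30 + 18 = -6*m^2 + 22*m - 12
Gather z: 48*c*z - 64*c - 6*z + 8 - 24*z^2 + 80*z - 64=-64*c - 24*z^2 + z*(48*c + 74) - 56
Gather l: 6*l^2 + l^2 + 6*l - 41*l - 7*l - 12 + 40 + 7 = 7*l^2 - 42*l + 35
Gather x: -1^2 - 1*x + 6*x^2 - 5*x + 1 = 6*x^2 - 6*x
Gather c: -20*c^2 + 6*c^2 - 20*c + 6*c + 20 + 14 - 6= -14*c^2 - 14*c + 28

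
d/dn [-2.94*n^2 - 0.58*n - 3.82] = -5.88*n - 0.58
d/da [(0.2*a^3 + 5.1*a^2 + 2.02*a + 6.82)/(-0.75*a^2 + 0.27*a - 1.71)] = (-0.15*a^4 + 0.108*a^3 + 1.866*a^2 - 7.212*a - 5.2956)/(0.5625*a^4 - 0.405*a^3 + 2.6379*a^2 - 0.9234*a + 2.9241)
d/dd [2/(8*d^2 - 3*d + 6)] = 2*(3 - 16*d)/(8*d^2 - 3*d + 6)^2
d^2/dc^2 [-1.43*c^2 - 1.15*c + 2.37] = -2.86000000000000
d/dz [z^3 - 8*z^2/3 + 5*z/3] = 3*z^2 - 16*z/3 + 5/3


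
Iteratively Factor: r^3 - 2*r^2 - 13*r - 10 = (r + 1)*(r^2 - 3*r - 10) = (r + 1)*(r + 2)*(r - 5)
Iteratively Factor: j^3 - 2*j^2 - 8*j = (j - 4)*(j^2 + 2*j) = j*(j - 4)*(j + 2)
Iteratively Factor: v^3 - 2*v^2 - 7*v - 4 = (v + 1)*(v^2 - 3*v - 4) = (v - 4)*(v + 1)*(v + 1)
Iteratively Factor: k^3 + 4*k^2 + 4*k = (k)*(k^2 + 4*k + 4) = k*(k + 2)*(k + 2)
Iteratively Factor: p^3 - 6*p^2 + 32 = (p + 2)*(p^2 - 8*p + 16) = (p - 4)*(p + 2)*(p - 4)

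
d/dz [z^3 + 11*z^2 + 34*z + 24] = 3*z^2 + 22*z + 34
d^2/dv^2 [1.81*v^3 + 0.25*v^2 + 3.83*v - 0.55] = 10.86*v + 0.5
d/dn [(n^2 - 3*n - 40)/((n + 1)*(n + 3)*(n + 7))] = (-n^4 + 6*n^3 + 184*n^2 + 922*n + 1177)/(n^6 + 22*n^5 + 183*n^4 + 724*n^3 + 1423*n^2 + 1302*n + 441)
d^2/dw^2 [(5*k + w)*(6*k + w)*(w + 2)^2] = 60*k^2 + 66*k*w + 88*k + 12*w^2 + 24*w + 8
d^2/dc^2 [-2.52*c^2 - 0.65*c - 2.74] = -5.04000000000000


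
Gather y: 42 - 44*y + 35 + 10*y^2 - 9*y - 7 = 10*y^2 - 53*y + 70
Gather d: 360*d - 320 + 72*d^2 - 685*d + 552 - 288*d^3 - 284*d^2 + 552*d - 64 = -288*d^3 - 212*d^2 + 227*d + 168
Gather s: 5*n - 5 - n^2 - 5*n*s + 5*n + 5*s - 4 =-n^2 + 10*n + s*(5 - 5*n) - 9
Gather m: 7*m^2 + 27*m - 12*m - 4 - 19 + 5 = 7*m^2 + 15*m - 18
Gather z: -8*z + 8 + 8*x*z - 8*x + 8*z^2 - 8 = -8*x + 8*z^2 + z*(8*x - 8)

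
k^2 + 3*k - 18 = (k - 3)*(k + 6)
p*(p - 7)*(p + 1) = p^3 - 6*p^2 - 7*p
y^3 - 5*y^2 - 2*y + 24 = (y - 4)*(y - 3)*(y + 2)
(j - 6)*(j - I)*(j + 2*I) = j^3 - 6*j^2 + I*j^2 + 2*j - 6*I*j - 12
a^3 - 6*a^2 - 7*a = a*(a - 7)*(a + 1)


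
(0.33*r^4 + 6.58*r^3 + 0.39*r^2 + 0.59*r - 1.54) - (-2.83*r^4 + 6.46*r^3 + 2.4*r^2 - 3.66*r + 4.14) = 3.16*r^4 + 0.12*r^3 - 2.01*r^2 + 4.25*r - 5.68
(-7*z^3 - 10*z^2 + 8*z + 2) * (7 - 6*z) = 42*z^4 + 11*z^3 - 118*z^2 + 44*z + 14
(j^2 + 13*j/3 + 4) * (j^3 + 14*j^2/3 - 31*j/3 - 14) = j^5 + 9*j^4 + 125*j^3/9 - 361*j^2/9 - 102*j - 56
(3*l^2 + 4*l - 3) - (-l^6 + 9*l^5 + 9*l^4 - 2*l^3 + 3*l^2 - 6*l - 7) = l^6 - 9*l^5 - 9*l^4 + 2*l^3 + 10*l + 4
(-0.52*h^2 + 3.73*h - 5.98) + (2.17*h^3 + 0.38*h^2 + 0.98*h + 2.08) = 2.17*h^3 - 0.14*h^2 + 4.71*h - 3.9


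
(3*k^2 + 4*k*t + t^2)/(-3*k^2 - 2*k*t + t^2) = (3*k + t)/(-3*k + t)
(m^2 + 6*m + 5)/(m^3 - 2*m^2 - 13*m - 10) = (m + 5)/(m^2 - 3*m - 10)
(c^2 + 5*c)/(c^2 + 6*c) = (c + 5)/(c + 6)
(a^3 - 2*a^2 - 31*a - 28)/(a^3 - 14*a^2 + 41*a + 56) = (a + 4)/(a - 8)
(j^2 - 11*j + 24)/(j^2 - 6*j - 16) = (j - 3)/(j + 2)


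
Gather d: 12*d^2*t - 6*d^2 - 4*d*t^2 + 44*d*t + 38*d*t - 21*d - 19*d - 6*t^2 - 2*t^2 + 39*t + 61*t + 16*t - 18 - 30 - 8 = d^2*(12*t - 6) + d*(-4*t^2 + 82*t - 40) - 8*t^2 + 116*t - 56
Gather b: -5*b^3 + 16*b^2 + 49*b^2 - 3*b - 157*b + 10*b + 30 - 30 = -5*b^3 + 65*b^2 - 150*b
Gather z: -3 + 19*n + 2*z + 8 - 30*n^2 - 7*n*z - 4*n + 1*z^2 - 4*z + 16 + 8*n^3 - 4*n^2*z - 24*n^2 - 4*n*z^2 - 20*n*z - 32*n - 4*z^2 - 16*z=8*n^3 - 54*n^2 - 17*n + z^2*(-4*n - 3) + z*(-4*n^2 - 27*n - 18) + 21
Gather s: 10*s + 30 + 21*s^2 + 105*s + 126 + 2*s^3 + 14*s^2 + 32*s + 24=2*s^3 + 35*s^2 + 147*s + 180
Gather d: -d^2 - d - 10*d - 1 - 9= -d^2 - 11*d - 10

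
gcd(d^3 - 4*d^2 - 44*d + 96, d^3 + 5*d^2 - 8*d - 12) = d^2 + 4*d - 12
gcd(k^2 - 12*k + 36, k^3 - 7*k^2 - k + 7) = 1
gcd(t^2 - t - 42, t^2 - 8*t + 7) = t - 7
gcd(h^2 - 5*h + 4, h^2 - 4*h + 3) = h - 1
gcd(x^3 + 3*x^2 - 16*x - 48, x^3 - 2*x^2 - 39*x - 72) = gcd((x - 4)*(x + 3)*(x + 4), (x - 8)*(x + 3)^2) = x + 3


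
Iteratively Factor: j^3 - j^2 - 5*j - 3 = (j + 1)*(j^2 - 2*j - 3) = (j + 1)^2*(j - 3)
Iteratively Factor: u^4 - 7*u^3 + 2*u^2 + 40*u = (u - 4)*(u^3 - 3*u^2 - 10*u) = (u - 5)*(u - 4)*(u^2 + 2*u) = u*(u - 5)*(u - 4)*(u + 2)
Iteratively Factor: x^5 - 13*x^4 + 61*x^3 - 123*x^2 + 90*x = (x - 2)*(x^4 - 11*x^3 + 39*x^2 - 45*x) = x*(x - 2)*(x^3 - 11*x^2 + 39*x - 45) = x*(x - 5)*(x - 2)*(x^2 - 6*x + 9) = x*(x - 5)*(x - 3)*(x - 2)*(x - 3)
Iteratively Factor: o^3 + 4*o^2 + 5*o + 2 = (o + 1)*(o^2 + 3*o + 2) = (o + 1)^2*(o + 2)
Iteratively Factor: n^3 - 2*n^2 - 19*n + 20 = (n - 5)*(n^2 + 3*n - 4) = (n - 5)*(n + 4)*(n - 1)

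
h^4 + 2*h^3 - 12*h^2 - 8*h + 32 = (h - 2)^2*(h + 2)*(h + 4)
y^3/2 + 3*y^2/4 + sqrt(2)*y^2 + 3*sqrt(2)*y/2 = y*(y/2 + sqrt(2))*(y + 3/2)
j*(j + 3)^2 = j^3 + 6*j^2 + 9*j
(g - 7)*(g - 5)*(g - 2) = g^3 - 14*g^2 + 59*g - 70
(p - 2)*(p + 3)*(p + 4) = p^3 + 5*p^2 - 2*p - 24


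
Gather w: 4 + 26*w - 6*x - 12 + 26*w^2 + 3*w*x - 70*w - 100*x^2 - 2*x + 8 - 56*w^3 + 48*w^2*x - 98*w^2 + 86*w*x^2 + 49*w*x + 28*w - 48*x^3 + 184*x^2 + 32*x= -56*w^3 + w^2*(48*x - 72) + w*(86*x^2 + 52*x - 16) - 48*x^3 + 84*x^2 + 24*x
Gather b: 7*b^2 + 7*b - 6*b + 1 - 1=7*b^2 + b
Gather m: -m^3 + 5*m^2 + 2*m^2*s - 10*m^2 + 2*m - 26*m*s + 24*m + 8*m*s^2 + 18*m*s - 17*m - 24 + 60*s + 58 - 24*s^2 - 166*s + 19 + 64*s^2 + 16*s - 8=-m^3 + m^2*(2*s - 5) + m*(8*s^2 - 8*s + 9) + 40*s^2 - 90*s + 45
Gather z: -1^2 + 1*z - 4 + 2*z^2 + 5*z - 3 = 2*z^2 + 6*z - 8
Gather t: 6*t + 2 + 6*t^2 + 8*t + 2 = 6*t^2 + 14*t + 4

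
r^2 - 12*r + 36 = (r - 6)^2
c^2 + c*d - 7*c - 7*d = (c - 7)*(c + d)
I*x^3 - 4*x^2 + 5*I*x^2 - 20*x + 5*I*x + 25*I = (x + 5)*(x + 5*I)*(I*x + 1)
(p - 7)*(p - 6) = p^2 - 13*p + 42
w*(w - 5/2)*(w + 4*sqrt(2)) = w^3 - 5*w^2/2 + 4*sqrt(2)*w^2 - 10*sqrt(2)*w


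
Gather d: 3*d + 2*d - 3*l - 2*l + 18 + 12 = 5*d - 5*l + 30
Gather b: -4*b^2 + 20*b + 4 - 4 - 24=-4*b^2 + 20*b - 24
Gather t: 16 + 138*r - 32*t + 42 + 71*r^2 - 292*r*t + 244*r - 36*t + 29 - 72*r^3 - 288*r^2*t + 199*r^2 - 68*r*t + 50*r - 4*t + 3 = -72*r^3 + 270*r^2 + 432*r + t*(-288*r^2 - 360*r - 72) + 90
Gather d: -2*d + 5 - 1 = 4 - 2*d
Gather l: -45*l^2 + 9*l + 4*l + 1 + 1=-45*l^2 + 13*l + 2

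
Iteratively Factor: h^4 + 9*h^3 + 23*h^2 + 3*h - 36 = (h + 4)*(h^3 + 5*h^2 + 3*h - 9) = (h + 3)*(h + 4)*(h^2 + 2*h - 3) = (h - 1)*(h + 3)*(h + 4)*(h + 3)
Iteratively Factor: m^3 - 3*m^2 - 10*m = (m - 5)*(m^2 + 2*m) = (m - 5)*(m + 2)*(m)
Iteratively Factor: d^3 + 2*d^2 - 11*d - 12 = (d - 3)*(d^2 + 5*d + 4) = (d - 3)*(d + 4)*(d + 1)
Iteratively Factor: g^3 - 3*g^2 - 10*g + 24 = (g + 3)*(g^2 - 6*g + 8) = (g - 4)*(g + 3)*(g - 2)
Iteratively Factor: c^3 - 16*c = (c + 4)*(c^2 - 4*c) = (c - 4)*(c + 4)*(c)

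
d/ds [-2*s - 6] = -2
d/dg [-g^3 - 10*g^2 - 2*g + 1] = -3*g^2 - 20*g - 2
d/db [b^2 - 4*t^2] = 2*b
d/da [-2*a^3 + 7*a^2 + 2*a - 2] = -6*a^2 + 14*a + 2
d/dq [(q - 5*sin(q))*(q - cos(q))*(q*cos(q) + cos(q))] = (q + 1)*(q - 5*sin(q))*(sin(q) + 1)*cos(q) - (q + 1)*(q - cos(q))*(5*cos(q) - 1)*cos(q) - (q - 5*sin(q))*(q - cos(q))*(q*sin(q) - sqrt(2)*cos(q + pi/4))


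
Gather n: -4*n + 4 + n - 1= 3 - 3*n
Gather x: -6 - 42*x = -42*x - 6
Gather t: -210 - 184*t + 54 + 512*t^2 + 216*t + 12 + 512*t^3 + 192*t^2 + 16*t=512*t^3 + 704*t^2 + 48*t - 144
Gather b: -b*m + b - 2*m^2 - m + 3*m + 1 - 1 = b*(1 - m) - 2*m^2 + 2*m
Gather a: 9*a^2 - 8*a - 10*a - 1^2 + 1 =9*a^2 - 18*a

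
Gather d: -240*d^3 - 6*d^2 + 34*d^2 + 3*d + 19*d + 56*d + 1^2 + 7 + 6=-240*d^3 + 28*d^2 + 78*d + 14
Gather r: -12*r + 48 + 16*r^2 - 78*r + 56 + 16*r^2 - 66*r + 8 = 32*r^2 - 156*r + 112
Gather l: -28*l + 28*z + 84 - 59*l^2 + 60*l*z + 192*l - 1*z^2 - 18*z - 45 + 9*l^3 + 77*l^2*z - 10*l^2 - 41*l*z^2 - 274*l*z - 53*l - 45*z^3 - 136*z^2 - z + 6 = 9*l^3 + l^2*(77*z - 69) + l*(-41*z^2 - 214*z + 111) - 45*z^3 - 137*z^2 + 9*z + 45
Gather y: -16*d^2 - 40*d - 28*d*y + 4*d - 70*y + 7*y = -16*d^2 - 36*d + y*(-28*d - 63)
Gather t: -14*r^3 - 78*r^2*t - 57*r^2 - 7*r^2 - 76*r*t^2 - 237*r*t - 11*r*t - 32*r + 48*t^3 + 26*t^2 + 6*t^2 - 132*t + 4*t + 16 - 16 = -14*r^3 - 64*r^2 - 32*r + 48*t^3 + t^2*(32 - 76*r) + t*(-78*r^2 - 248*r - 128)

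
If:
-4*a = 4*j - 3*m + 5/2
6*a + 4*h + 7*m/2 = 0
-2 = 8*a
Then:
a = -1/4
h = 3/8 - 7*m/8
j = 3*m/4 - 3/8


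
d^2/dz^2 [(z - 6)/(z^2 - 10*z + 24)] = 2/(z^3 - 12*z^2 + 48*z - 64)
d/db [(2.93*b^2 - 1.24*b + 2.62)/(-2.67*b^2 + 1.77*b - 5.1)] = (1.8753*b^2 - 15.8952*b + 1.6866)/(7.1289*b^4 - 9.4518*b^3 + 30.3669*b^2 - 18.054*b + 26.01)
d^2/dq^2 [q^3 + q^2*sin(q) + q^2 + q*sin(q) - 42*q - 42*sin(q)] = -q^2*sin(q) - q*sin(q) + 4*q*cos(q) + 6*q + 44*sin(q) + 2*cos(q) + 2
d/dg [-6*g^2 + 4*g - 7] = 4 - 12*g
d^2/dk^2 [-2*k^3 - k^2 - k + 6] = -12*k - 2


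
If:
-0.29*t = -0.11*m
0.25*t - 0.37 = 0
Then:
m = 3.90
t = 1.48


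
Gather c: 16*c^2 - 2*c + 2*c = 16*c^2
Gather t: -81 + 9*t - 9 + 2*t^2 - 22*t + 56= 2*t^2 - 13*t - 34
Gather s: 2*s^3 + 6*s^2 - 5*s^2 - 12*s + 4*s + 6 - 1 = 2*s^3 + s^2 - 8*s + 5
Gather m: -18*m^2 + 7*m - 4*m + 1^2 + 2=-18*m^2 + 3*m + 3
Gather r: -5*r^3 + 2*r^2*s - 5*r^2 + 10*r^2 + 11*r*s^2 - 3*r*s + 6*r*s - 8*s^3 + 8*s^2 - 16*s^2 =-5*r^3 + r^2*(2*s + 5) + r*(11*s^2 + 3*s) - 8*s^3 - 8*s^2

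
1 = 1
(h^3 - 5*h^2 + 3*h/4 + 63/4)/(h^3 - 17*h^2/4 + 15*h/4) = (4*h^2 - 8*h - 21)/(h*(4*h - 5))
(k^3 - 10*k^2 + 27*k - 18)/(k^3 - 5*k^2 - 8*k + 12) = (k - 3)/(k + 2)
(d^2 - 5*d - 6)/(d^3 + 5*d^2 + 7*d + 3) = (d - 6)/(d^2 + 4*d + 3)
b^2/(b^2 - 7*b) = b/(b - 7)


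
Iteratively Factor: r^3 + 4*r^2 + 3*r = (r)*(r^2 + 4*r + 3) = r*(r + 3)*(r + 1)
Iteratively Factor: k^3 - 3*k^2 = (k)*(k^2 - 3*k) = k^2*(k - 3)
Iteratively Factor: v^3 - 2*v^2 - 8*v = (v)*(v^2 - 2*v - 8) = v*(v - 4)*(v + 2)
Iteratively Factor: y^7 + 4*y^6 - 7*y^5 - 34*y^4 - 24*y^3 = (y + 2)*(y^6 + 2*y^5 - 11*y^4 - 12*y^3) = y*(y + 2)*(y^5 + 2*y^4 - 11*y^3 - 12*y^2) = y*(y + 1)*(y + 2)*(y^4 + y^3 - 12*y^2) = y^2*(y + 1)*(y + 2)*(y^3 + y^2 - 12*y) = y^2*(y + 1)*(y + 2)*(y + 4)*(y^2 - 3*y) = y^2*(y - 3)*(y + 1)*(y + 2)*(y + 4)*(y)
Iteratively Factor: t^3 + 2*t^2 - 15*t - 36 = (t + 3)*(t^2 - t - 12) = (t - 4)*(t + 3)*(t + 3)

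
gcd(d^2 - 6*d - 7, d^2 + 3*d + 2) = d + 1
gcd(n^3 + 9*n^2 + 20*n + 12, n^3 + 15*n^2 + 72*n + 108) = n + 6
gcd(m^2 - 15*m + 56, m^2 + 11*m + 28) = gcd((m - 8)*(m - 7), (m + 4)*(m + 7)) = 1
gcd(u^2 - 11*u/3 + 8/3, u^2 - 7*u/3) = 1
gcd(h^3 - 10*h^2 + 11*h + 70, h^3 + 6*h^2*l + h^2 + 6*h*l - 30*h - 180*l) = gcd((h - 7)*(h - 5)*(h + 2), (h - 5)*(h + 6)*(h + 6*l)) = h - 5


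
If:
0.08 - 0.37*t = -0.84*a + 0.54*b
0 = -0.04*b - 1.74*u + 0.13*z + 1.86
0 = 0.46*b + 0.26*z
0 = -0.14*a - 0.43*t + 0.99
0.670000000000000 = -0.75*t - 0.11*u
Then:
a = 9.25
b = 15.02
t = -0.71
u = -1.26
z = -26.57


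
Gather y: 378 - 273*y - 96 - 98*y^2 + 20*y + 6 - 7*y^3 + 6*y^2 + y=-7*y^3 - 92*y^2 - 252*y + 288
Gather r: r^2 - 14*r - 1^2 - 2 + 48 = r^2 - 14*r + 45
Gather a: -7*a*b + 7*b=-7*a*b + 7*b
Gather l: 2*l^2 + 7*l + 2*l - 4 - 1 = 2*l^2 + 9*l - 5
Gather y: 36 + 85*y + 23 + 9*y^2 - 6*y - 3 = 9*y^2 + 79*y + 56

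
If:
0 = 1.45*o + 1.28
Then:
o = -0.88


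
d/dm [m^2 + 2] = 2*m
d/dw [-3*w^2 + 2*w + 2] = 2 - 6*w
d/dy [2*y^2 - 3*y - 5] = 4*y - 3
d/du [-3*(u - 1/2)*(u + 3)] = -6*u - 15/2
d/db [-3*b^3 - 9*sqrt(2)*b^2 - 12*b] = -9*b^2 - 18*sqrt(2)*b - 12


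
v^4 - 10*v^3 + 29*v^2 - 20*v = v*(v - 5)*(v - 4)*(v - 1)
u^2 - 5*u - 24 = (u - 8)*(u + 3)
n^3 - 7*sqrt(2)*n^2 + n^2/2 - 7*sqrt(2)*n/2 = n*(n + 1/2)*(n - 7*sqrt(2))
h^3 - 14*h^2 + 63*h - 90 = (h - 6)*(h - 5)*(h - 3)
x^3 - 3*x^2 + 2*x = x*(x - 2)*(x - 1)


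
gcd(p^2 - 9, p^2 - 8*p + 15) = p - 3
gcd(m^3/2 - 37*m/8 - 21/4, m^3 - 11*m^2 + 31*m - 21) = 1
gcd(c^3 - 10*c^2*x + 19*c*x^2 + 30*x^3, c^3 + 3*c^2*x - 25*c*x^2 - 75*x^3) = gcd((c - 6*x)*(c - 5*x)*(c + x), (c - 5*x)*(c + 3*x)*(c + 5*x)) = -c + 5*x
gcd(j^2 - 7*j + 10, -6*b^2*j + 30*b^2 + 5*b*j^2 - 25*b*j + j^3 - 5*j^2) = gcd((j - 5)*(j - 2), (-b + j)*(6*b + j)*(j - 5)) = j - 5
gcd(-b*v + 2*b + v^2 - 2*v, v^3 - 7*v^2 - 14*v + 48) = v - 2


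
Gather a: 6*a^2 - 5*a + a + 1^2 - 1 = 6*a^2 - 4*a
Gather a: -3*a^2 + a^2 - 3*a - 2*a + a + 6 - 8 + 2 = -2*a^2 - 4*a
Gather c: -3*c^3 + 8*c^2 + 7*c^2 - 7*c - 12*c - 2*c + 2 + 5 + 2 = -3*c^3 + 15*c^2 - 21*c + 9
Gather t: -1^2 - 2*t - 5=-2*t - 6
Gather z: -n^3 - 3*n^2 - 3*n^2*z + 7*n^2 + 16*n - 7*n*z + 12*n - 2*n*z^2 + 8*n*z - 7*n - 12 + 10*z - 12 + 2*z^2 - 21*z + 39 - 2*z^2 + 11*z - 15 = -n^3 + 4*n^2 - 2*n*z^2 + 21*n + z*(-3*n^2 + n)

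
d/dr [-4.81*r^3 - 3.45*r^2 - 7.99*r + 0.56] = -14.43*r^2 - 6.9*r - 7.99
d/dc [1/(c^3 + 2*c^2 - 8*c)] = (-3*c^2 - 4*c + 8)/(c^2*(c^2 + 2*c - 8)^2)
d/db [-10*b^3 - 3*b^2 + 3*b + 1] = -30*b^2 - 6*b + 3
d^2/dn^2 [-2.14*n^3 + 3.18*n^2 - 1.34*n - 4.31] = 6.36 - 12.84*n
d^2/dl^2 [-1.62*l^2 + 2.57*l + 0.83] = -3.24000000000000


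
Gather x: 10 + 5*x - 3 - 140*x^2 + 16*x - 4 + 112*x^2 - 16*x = -28*x^2 + 5*x + 3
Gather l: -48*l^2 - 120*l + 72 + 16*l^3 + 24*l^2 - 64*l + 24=16*l^3 - 24*l^2 - 184*l + 96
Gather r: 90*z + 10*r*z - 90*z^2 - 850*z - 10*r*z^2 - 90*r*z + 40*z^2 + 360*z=r*(-10*z^2 - 80*z) - 50*z^2 - 400*z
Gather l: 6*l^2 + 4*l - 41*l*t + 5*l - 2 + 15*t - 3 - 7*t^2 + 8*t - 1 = 6*l^2 + l*(9 - 41*t) - 7*t^2 + 23*t - 6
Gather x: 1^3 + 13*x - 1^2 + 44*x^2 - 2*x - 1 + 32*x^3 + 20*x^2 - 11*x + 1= 32*x^3 + 64*x^2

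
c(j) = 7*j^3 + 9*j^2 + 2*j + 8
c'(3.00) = 245.00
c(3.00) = 284.00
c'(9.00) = 1865.00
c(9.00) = 5858.00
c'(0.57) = 19.08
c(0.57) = 13.36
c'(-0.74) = 0.18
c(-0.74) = 8.61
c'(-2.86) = 122.29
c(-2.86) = -87.86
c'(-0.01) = 1.82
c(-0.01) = 7.98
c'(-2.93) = 129.54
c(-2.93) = -96.67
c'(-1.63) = 28.45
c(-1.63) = -1.66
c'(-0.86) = 2.05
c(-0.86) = 8.48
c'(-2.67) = 103.65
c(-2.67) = -66.42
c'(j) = 21*j^2 + 18*j + 2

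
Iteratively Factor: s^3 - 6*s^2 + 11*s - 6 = (s - 2)*(s^2 - 4*s + 3) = (s - 2)*(s - 1)*(s - 3)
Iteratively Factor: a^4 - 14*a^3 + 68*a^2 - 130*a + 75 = (a - 5)*(a^3 - 9*a^2 + 23*a - 15) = (a - 5)*(a - 1)*(a^2 - 8*a + 15) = (a - 5)^2*(a - 1)*(a - 3)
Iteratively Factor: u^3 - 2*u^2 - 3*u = (u)*(u^2 - 2*u - 3) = u*(u + 1)*(u - 3)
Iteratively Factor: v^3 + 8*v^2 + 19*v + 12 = (v + 1)*(v^2 + 7*v + 12) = (v + 1)*(v + 3)*(v + 4)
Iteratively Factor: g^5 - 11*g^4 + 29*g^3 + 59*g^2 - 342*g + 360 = (g - 5)*(g^4 - 6*g^3 - g^2 + 54*g - 72) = (g - 5)*(g - 3)*(g^3 - 3*g^2 - 10*g + 24) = (g - 5)*(g - 3)*(g + 3)*(g^2 - 6*g + 8) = (g - 5)*(g - 3)*(g - 2)*(g + 3)*(g - 4)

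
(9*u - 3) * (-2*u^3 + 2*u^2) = -18*u^4 + 24*u^3 - 6*u^2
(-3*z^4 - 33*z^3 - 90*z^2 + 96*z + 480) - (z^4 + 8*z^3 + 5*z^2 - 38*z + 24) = -4*z^4 - 41*z^3 - 95*z^2 + 134*z + 456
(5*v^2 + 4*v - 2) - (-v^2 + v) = 6*v^2 + 3*v - 2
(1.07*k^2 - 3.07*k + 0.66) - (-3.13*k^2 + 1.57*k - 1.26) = 4.2*k^2 - 4.64*k + 1.92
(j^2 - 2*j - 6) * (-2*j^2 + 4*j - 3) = -2*j^4 + 8*j^3 + j^2 - 18*j + 18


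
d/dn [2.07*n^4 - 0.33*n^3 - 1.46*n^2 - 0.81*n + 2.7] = 8.28*n^3 - 0.99*n^2 - 2.92*n - 0.81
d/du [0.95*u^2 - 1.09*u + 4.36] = 1.9*u - 1.09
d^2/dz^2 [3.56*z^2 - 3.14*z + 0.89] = 7.12000000000000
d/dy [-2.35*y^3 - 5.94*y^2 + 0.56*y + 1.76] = -7.05*y^2 - 11.88*y + 0.56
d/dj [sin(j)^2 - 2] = sin(2*j)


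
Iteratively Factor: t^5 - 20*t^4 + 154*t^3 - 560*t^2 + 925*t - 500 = (t - 5)*(t^4 - 15*t^3 + 79*t^2 - 165*t + 100) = (t - 5)^2*(t^3 - 10*t^2 + 29*t - 20) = (t - 5)^3*(t^2 - 5*t + 4) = (t - 5)^3*(t - 4)*(t - 1)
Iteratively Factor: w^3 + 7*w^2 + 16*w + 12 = (w + 3)*(w^2 + 4*w + 4) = (w + 2)*(w + 3)*(w + 2)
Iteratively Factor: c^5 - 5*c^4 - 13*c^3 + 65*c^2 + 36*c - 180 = (c + 2)*(c^4 - 7*c^3 + c^2 + 63*c - 90) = (c - 3)*(c + 2)*(c^3 - 4*c^2 - 11*c + 30) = (c - 3)*(c - 2)*(c + 2)*(c^2 - 2*c - 15) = (c - 5)*(c - 3)*(c - 2)*(c + 2)*(c + 3)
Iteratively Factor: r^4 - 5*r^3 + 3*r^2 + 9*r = (r + 1)*(r^3 - 6*r^2 + 9*r) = (r - 3)*(r + 1)*(r^2 - 3*r) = (r - 3)^2*(r + 1)*(r)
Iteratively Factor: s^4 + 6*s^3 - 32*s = (s + 4)*(s^3 + 2*s^2 - 8*s) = (s - 2)*(s + 4)*(s^2 + 4*s) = (s - 2)*(s + 4)^2*(s)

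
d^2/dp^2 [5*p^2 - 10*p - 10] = 10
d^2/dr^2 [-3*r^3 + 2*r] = -18*r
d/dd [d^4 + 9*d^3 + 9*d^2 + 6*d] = 4*d^3 + 27*d^2 + 18*d + 6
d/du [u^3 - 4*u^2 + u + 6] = 3*u^2 - 8*u + 1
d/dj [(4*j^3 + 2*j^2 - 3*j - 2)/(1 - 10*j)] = (-80*j^3 - 8*j^2 + 4*j - 23)/(100*j^2 - 20*j + 1)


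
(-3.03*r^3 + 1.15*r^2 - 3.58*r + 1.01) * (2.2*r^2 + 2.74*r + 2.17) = -6.666*r^5 - 5.7722*r^4 - 11.3001*r^3 - 5.0917*r^2 - 5.0012*r + 2.1917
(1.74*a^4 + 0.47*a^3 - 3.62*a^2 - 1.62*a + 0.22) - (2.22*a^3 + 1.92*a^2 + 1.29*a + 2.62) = 1.74*a^4 - 1.75*a^3 - 5.54*a^2 - 2.91*a - 2.4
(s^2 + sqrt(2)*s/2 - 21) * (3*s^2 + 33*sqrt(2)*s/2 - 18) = 3*s^4 + 18*sqrt(2)*s^3 - 129*s^2/2 - 711*sqrt(2)*s/2 + 378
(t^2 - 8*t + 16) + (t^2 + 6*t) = 2*t^2 - 2*t + 16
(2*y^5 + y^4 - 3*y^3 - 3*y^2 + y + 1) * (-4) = -8*y^5 - 4*y^4 + 12*y^3 + 12*y^2 - 4*y - 4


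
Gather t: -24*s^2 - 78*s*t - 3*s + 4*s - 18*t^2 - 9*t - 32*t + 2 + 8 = -24*s^2 + s - 18*t^2 + t*(-78*s - 41) + 10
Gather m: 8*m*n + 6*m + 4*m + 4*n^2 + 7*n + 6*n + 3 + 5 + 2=m*(8*n + 10) + 4*n^2 + 13*n + 10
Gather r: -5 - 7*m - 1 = -7*m - 6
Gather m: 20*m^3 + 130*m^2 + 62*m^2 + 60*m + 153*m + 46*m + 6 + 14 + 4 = 20*m^3 + 192*m^2 + 259*m + 24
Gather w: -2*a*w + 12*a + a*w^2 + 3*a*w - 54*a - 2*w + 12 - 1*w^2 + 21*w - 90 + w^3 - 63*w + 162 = -42*a + w^3 + w^2*(a - 1) + w*(a - 44) + 84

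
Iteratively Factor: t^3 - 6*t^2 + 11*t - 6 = (t - 2)*(t^2 - 4*t + 3) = (t - 2)*(t - 1)*(t - 3)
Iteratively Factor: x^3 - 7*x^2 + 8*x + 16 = (x + 1)*(x^2 - 8*x + 16) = (x - 4)*(x + 1)*(x - 4)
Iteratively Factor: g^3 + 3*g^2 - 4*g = (g - 1)*(g^2 + 4*g) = (g - 1)*(g + 4)*(g)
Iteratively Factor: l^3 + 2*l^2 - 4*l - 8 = (l + 2)*(l^2 - 4) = (l + 2)^2*(l - 2)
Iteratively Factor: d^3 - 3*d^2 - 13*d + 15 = (d - 1)*(d^2 - 2*d - 15) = (d - 1)*(d + 3)*(d - 5)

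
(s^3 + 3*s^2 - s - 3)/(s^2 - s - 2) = (s^2 + 2*s - 3)/(s - 2)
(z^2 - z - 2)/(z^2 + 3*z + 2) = (z - 2)/(z + 2)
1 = 1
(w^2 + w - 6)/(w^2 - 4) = (w + 3)/(w + 2)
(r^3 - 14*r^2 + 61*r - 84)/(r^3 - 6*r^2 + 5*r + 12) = (r - 7)/(r + 1)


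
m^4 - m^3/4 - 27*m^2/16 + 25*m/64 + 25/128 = (m - 5/4)*(m - 1/2)*(m + 1/4)*(m + 5/4)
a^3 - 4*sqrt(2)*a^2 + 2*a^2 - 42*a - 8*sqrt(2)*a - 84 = (a + 2)*(a - 7*sqrt(2))*(a + 3*sqrt(2))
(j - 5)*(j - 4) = j^2 - 9*j + 20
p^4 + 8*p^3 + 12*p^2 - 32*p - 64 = (p - 2)*(p + 2)*(p + 4)^2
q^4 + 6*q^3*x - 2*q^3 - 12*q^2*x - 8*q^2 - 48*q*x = q*(q - 4)*(q + 2)*(q + 6*x)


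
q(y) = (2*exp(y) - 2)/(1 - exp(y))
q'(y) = 2*exp(y)/(1 - exp(y)) + (2*exp(y) - 2)*exp(y)/(1 - exp(y))^2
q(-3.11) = -2.00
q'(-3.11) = 0.00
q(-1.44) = -2.00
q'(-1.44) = 0.00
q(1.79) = -2.00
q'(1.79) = 0.00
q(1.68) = -2.00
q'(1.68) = 0.00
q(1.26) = -2.00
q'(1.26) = 0.00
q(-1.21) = -2.00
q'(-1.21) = 0.00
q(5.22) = -2.00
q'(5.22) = 0.00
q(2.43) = -2.00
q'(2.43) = 0.00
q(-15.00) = -2.00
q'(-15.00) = 0.00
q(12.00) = -2.00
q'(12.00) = 0.00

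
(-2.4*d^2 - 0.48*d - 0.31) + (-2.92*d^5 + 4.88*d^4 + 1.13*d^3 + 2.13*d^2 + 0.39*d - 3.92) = -2.92*d^5 + 4.88*d^4 + 1.13*d^3 - 0.27*d^2 - 0.09*d - 4.23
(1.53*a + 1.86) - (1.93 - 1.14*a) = 2.67*a - 0.0699999999999998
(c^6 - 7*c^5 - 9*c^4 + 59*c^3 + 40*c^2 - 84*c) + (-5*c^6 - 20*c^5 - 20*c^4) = -4*c^6 - 27*c^5 - 29*c^4 + 59*c^3 + 40*c^2 - 84*c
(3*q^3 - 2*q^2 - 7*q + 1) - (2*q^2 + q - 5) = 3*q^3 - 4*q^2 - 8*q + 6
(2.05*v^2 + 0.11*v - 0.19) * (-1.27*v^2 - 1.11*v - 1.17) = -2.6035*v^4 - 2.4152*v^3 - 2.2793*v^2 + 0.0822000000000001*v + 0.2223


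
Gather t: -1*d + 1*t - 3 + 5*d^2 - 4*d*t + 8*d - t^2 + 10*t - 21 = 5*d^2 + 7*d - t^2 + t*(11 - 4*d) - 24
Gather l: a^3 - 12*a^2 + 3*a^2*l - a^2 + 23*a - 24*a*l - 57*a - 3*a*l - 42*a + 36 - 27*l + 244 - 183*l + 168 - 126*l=a^3 - 13*a^2 - 76*a + l*(3*a^2 - 27*a - 336) + 448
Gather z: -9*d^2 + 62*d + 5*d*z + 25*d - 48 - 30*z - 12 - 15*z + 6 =-9*d^2 + 87*d + z*(5*d - 45) - 54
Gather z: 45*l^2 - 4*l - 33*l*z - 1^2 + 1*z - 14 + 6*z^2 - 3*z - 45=45*l^2 - 4*l + 6*z^2 + z*(-33*l - 2) - 60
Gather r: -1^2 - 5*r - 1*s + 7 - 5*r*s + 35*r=r*(30 - 5*s) - s + 6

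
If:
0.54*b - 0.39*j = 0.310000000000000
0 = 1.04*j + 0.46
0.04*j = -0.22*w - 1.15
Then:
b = 0.25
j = -0.44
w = -5.15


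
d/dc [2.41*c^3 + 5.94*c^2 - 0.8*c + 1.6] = 7.23*c^2 + 11.88*c - 0.8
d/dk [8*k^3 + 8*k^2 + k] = 24*k^2 + 16*k + 1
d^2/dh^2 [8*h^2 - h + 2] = 16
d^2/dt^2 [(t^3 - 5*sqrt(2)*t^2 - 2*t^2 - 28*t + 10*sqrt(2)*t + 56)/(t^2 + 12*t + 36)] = 4*(35*sqrt(2)*t + 52*t - 150*sqrt(2) + 216)/(t^4 + 24*t^3 + 216*t^2 + 864*t + 1296)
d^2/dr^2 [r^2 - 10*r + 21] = 2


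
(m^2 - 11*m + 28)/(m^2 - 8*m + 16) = (m - 7)/(m - 4)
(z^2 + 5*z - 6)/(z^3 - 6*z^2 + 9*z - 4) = (z + 6)/(z^2 - 5*z + 4)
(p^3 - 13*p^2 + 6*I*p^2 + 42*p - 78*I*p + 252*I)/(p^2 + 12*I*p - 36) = (p^2 - 13*p + 42)/(p + 6*I)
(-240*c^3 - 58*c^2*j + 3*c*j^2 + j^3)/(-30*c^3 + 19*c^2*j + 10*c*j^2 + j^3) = (8*c - j)/(c - j)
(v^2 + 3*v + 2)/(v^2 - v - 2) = (v + 2)/(v - 2)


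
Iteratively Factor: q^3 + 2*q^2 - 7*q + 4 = (q + 4)*(q^2 - 2*q + 1) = (q - 1)*(q + 4)*(q - 1)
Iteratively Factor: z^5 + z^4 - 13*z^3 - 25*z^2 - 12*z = (z)*(z^4 + z^3 - 13*z^2 - 25*z - 12) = z*(z - 4)*(z^3 + 5*z^2 + 7*z + 3) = z*(z - 4)*(z + 3)*(z^2 + 2*z + 1) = z*(z - 4)*(z + 1)*(z + 3)*(z + 1)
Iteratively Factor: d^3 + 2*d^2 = (d)*(d^2 + 2*d) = d*(d + 2)*(d)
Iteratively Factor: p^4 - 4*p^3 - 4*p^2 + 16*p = (p - 4)*(p^3 - 4*p) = (p - 4)*(p - 2)*(p^2 + 2*p) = p*(p - 4)*(p - 2)*(p + 2)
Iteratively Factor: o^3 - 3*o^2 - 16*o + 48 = (o + 4)*(o^2 - 7*o + 12) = (o - 3)*(o + 4)*(o - 4)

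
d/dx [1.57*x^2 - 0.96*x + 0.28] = 3.14*x - 0.96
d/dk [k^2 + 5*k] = 2*k + 5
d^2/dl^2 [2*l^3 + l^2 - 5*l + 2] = 12*l + 2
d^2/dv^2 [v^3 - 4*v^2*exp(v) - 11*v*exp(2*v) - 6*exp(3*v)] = -4*v^2*exp(v) - 44*v*exp(2*v) - 16*v*exp(v) + 6*v - 54*exp(3*v) - 44*exp(2*v) - 8*exp(v)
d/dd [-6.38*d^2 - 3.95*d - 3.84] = -12.76*d - 3.95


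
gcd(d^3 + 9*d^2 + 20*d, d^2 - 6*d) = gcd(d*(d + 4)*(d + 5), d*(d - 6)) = d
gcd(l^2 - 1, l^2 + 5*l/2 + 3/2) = l + 1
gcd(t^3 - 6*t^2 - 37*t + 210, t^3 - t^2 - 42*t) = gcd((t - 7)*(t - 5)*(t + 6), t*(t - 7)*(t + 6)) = t^2 - t - 42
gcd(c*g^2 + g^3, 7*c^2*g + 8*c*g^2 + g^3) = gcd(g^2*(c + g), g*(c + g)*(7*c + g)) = c*g + g^2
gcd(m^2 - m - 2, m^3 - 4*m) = m - 2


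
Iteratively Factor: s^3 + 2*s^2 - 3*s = (s)*(s^2 + 2*s - 3) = s*(s + 3)*(s - 1)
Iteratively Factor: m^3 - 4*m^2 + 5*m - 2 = (m - 1)*(m^2 - 3*m + 2) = (m - 2)*(m - 1)*(m - 1)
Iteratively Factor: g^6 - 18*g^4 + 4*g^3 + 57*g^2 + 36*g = (g)*(g^5 - 18*g^3 + 4*g^2 + 57*g + 36) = g*(g + 4)*(g^4 - 4*g^3 - 2*g^2 + 12*g + 9) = g*(g - 3)*(g + 4)*(g^3 - g^2 - 5*g - 3) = g*(g - 3)^2*(g + 4)*(g^2 + 2*g + 1) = g*(g - 3)^2*(g + 1)*(g + 4)*(g + 1)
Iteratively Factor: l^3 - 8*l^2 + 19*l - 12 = (l - 1)*(l^2 - 7*l + 12) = (l - 3)*(l - 1)*(l - 4)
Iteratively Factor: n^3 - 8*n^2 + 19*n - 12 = (n - 4)*(n^2 - 4*n + 3) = (n - 4)*(n - 1)*(n - 3)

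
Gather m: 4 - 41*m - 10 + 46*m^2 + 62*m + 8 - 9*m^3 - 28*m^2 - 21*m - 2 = -9*m^3 + 18*m^2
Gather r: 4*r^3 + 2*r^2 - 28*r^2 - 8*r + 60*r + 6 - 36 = 4*r^3 - 26*r^2 + 52*r - 30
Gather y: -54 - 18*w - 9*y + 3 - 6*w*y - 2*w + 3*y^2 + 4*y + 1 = -20*w + 3*y^2 + y*(-6*w - 5) - 50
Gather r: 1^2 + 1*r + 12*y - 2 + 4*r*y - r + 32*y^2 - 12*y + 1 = 4*r*y + 32*y^2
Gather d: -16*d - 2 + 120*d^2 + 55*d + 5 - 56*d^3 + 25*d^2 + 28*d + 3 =-56*d^3 + 145*d^2 + 67*d + 6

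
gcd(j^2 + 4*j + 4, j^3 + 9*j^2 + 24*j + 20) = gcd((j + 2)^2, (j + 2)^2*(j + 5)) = j^2 + 4*j + 4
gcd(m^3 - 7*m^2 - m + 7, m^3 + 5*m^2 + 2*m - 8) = m - 1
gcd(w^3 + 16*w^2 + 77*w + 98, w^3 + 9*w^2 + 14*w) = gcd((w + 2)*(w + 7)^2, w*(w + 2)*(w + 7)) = w^2 + 9*w + 14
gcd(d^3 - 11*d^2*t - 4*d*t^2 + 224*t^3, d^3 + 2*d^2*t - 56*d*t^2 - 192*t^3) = -d^2 + 4*d*t + 32*t^2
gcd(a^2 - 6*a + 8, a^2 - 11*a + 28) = a - 4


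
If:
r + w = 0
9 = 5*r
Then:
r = 9/5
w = -9/5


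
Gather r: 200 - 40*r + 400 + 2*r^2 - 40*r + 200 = 2*r^2 - 80*r + 800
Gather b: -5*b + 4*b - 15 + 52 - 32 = 5 - b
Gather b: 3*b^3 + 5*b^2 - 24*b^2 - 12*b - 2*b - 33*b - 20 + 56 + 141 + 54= 3*b^3 - 19*b^2 - 47*b + 231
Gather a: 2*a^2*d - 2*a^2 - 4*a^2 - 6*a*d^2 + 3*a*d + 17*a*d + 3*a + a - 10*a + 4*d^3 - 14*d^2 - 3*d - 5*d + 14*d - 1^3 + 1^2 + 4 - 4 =a^2*(2*d - 6) + a*(-6*d^2 + 20*d - 6) + 4*d^3 - 14*d^2 + 6*d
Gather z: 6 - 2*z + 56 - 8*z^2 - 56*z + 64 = -8*z^2 - 58*z + 126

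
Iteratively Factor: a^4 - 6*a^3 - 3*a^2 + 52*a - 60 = (a - 2)*(a^3 - 4*a^2 - 11*a + 30) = (a - 2)*(a + 3)*(a^2 - 7*a + 10) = (a - 5)*(a - 2)*(a + 3)*(a - 2)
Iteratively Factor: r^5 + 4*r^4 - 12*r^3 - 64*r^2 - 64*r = (r - 4)*(r^4 + 8*r^3 + 20*r^2 + 16*r) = (r - 4)*(r + 2)*(r^3 + 6*r^2 + 8*r) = r*(r - 4)*(r + 2)*(r^2 + 6*r + 8) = r*(r - 4)*(r + 2)*(r + 4)*(r + 2)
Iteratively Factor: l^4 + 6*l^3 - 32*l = (l + 4)*(l^3 + 2*l^2 - 8*l) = l*(l + 4)*(l^2 + 2*l - 8) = l*(l + 4)^2*(l - 2)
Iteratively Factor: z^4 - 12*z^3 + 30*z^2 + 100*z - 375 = (z - 5)*(z^3 - 7*z^2 - 5*z + 75) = (z - 5)^2*(z^2 - 2*z - 15) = (z - 5)^2*(z + 3)*(z - 5)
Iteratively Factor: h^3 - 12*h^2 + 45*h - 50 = (h - 5)*(h^2 - 7*h + 10) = (h - 5)*(h - 2)*(h - 5)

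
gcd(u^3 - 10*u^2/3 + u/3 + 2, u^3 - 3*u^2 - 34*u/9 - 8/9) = u + 2/3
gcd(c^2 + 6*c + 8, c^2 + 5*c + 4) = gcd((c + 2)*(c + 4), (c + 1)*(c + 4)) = c + 4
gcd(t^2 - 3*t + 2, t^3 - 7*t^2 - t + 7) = t - 1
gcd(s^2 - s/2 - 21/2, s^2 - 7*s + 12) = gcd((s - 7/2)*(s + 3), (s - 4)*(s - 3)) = 1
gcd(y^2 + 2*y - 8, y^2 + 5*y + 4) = y + 4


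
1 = 1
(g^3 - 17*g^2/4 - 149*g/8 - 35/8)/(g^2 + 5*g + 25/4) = (4*g^2 - 27*g - 7)/(2*(2*g + 5))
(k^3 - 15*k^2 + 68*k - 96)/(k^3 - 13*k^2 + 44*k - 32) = (k - 3)/(k - 1)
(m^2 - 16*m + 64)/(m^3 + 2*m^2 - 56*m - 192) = (m - 8)/(m^2 + 10*m + 24)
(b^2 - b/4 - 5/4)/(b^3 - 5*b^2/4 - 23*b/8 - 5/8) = 2*(4*b - 5)/(8*b^2 - 18*b - 5)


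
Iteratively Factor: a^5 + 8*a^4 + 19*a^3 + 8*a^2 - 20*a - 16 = (a + 2)*(a^4 + 6*a^3 + 7*a^2 - 6*a - 8) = (a + 2)*(a + 4)*(a^3 + 2*a^2 - a - 2) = (a + 2)^2*(a + 4)*(a^2 - 1) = (a - 1)*(a + 2)^2*(a + 4)*(a + 1)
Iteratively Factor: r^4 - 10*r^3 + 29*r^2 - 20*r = (r - 5)*(r^3 - 5*r^2 + 4*r) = (r - 5)*(r - 4)*(r^2 - r) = r*(r - 5)*(r - 4)*(r - 1)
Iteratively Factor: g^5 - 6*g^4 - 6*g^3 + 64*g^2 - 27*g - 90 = (g + 3)*(g^4 - 9*g^3 + 21*g^2 + g - 30) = (g - 5)*(g + 3)*(g^3 - 4*g^2 + g + 6) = (g - 5)*(g + 1)*(g + 3)*(g^2 - 5*g + 6) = (g - 5)*(g - 2)*(g + 1)*(g + 3)*(g - 3)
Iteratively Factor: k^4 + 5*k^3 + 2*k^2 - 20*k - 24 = (k + 3)*(k^3 + 2*k^2 - 4*k - 8) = (k + 2)*(k + 3)*(k^2 - 4) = (k - 2)*(k + 2)*(k + 3)*(k + 2)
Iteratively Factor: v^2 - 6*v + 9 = (v - 3)*(v - 3)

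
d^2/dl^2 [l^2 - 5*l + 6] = 2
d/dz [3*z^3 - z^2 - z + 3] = 9*z^2 - 2*z - 1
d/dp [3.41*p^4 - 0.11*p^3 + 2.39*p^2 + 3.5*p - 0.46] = 13.64*p^3 - 0.33*p^2 + 4.78*p + 3.5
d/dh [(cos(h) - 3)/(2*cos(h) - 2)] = -sin(h)/(cos(h) - 1)^2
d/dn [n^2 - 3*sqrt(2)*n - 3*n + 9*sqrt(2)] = 2*n - 3*sqrt(2) - 3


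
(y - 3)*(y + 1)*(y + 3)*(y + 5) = y^4 + 6*y^3 - 4*y^2 - 54*y - 45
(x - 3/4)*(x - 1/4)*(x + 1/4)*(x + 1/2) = x^4 - x^3/4 - 7*x^2/16 + x/64 + 3/128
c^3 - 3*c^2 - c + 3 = (c - 3)*(c - 1)*(c + 1)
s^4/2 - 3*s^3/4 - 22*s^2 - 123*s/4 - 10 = (s/2 + 1/2)*(s - 8)*(s + 1/2)*(s + 5)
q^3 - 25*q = q*(q - 5)*(q + 5)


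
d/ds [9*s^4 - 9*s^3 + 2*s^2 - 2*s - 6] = 36*s^3 - 27*s^2 + 4*s - 2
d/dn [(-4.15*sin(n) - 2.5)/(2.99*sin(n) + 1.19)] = 2.5365*cos(n)/(2.99*sin(n) + 1.19)^2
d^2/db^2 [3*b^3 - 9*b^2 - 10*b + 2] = 18*b - 18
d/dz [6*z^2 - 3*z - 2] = 12*z - 3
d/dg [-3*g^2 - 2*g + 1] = -6*g - 2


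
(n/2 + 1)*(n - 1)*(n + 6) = n^3/2 + 7*n^2/2 + 2*n - 6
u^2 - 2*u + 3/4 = (u - 3/2)*(u - 1/2)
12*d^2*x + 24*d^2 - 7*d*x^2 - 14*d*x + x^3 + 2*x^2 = (-4*d + x)*(-3*d + x)*(x + 2)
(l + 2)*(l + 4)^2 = l^3 + 10*l^2 + 32*l + 32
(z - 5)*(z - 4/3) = z^2 - 19*z/3 + 20/3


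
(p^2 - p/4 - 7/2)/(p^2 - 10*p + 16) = (p + 7/4)/(p - 8)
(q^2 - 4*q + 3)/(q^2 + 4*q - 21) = (q - 1)/(q + 7)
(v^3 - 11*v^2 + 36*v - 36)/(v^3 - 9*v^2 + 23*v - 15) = (v^2 - 8*v + 12)/(v^2 - 6*v + 5)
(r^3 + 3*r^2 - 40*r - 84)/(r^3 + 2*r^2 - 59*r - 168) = (r^2 - 4*r - 12)/(r^2 - 5*r - 24)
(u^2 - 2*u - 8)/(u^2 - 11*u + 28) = (u + 2)/(u - 7)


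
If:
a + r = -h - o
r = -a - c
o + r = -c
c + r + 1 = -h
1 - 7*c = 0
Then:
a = 4/7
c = 1/7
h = -3/7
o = 4/7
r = -5/7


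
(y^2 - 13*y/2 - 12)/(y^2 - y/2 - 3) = (y - 8)/(y - 2)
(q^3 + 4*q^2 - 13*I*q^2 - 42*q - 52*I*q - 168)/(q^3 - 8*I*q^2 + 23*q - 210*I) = (q + 4)/(q + 5*I)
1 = 1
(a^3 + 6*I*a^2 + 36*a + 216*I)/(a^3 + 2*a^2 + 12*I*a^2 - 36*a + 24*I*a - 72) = (a - 6*I)/(a + 2)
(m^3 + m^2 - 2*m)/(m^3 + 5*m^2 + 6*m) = (m - 1)/(m + 3)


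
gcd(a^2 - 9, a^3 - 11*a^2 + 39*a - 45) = a - 3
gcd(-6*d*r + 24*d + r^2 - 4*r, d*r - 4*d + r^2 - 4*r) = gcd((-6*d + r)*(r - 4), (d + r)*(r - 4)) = r - 4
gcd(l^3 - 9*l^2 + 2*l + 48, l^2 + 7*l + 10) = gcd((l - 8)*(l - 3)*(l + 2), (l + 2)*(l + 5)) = l + 2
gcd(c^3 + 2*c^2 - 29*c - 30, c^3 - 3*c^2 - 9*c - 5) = c^2 - 4*c - 5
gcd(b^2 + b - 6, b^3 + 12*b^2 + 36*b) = 1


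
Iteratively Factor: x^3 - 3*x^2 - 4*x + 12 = (x + 2)*(x^2 - 5*x + 6) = (x - 3)*(x + 2)*(x - 2)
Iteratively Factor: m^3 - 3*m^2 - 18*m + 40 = (m + 4)*(m^2 - 7*m + 10) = (m - 5)*(m + 4)*(m - 2)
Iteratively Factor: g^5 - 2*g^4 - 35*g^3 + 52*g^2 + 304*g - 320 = (g - 1)*(g^4 - g^3 - 36*g^2 + 16*g + 320) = (g - 5)*(g - 1)*(g^3 + 4*g^2 - 16*g - 64) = (g - 5)*(g - 1)*(g + 4)*(g^2 - 16) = (g - 5)*(g - 4)*(g - 1)*(g + 4)*(g + 4)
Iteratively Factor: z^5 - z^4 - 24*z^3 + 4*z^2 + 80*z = (z)*(z^4 - z^3 - 24*z^2 + 4*z + 80) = z*(z + 4)*(z^3 - 5*z^2 - 4*z + 20) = z*(z - 2)*(z + 4)*(z^2 - 3*z - 10) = z*(z - 2)*(z + 2)*(z + 4)*(z - 5)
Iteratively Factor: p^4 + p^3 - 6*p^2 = (p)*(p^3 + p^2 - 6*p) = p*(p + 3)*(p^2 - 2*p) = p*(p - 2)*(p + 3)*(p)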